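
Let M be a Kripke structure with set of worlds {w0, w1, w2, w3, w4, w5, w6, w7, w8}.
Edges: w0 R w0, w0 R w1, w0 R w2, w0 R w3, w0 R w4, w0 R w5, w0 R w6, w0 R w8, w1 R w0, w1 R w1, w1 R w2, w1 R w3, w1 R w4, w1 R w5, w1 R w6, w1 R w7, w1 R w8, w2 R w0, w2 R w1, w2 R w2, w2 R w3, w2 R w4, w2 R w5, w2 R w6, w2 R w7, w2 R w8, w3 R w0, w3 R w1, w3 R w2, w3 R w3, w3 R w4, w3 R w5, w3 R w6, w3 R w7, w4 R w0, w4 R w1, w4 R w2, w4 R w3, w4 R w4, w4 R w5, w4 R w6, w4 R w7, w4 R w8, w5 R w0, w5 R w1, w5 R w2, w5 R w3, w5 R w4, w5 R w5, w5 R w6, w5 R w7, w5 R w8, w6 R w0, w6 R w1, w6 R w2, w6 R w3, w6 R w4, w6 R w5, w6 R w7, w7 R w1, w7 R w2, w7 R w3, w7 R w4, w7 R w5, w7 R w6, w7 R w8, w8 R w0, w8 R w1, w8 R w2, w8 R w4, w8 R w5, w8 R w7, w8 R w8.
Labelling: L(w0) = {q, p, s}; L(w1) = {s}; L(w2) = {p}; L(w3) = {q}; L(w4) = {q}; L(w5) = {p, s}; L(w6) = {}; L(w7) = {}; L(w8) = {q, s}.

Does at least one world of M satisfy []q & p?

Let φ = []q & p. Evaluate φ at each world:
  w0 (successors {w0, w1, w2, w3, w4, w5, w6, w8}): φ is false.
  w1 (successors {w0, w1, w2, w3, w4, w5, w6, w7, w8}): φ is false.
  w2 (successors {w0, w1, w2, w3, w4, w5, w6, w7, w8}): φ is false.
  w3 (successors {w0, w1, w2, w3, w4, w5, w6, w7}): φ is false.
  w4 (successors {w0, w1, w2, w3, w4, w5, w6, w7, w8}): φ is false.
  w5 (successors {w0, w1, w2, w3, w4, w5, w6, w7, w8}): φ is false.
  w6 (successors {w0, w1, w2, w3, w4, w5, w7}): φ is false.
  w7 (successors {w1, w2, w3, w4, w5, w6, w8}): φ is false.
  w8 (successors {w0, w1, w2, w4, w5, w7, w8}): φ is false.
For instance, at w7:
  At w7: []q is false, p is false, so []q & p is false.
    At w7: []q requires q at every successor {w1, w2, w3, w4, w5, w6, w8}.
      q fails at w1, so []q is false at w7.

No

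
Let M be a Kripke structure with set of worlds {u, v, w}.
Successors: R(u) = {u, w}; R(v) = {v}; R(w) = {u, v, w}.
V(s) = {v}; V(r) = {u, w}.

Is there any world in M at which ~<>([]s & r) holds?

Yes

Let φ = ~<>([]s & r). Evaluate φ at each world:
  u (successors {u, w}): φ is true.
  v (successors {v}): φ is true.
  w (successors {u, v, w}): φ is true.
Detail at u (witness):
  At u: <>([]s & r) is false, so ~<>([]s & r) is true.
    At u: <>([]s & r) requires []s & r at some successor in {u, w}.
      At u: []s & r is false.
      At w: []s & r is false.
    So <>([]s & r) is false at u.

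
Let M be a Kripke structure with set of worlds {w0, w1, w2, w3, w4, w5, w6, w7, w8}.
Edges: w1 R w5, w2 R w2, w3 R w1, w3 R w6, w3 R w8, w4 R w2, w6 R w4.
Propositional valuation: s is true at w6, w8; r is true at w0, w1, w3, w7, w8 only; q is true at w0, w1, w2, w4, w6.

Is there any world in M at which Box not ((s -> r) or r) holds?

Recall that Box ψ holds at a world iff ψ holds at every accessible world, and Dia ψ holds iff ψ holds at some accessible world.
Let φ = Box not ((s -> r) or r). Evaluate φ at each world:
  w0 (successors ∅): φ is true.
  w1 (successors {w5}): φ is false.
  w2 (successors {w2}): φ is false.
  w3 (successors {w1, w6, w8}): φ is false.
  w4 (successors {w2}): φ is false.
  w5 (successors ∅): φ is true.
  w6 (successors {w4}): φ is false.
  w7 (successors ∅): φ is true.
  w8 (successors ∅): φ is true.
Detail at w0 (witness):
  At w0: no accessible worlds, so Box not ((s -> r) or r) holds vacuously.

Yes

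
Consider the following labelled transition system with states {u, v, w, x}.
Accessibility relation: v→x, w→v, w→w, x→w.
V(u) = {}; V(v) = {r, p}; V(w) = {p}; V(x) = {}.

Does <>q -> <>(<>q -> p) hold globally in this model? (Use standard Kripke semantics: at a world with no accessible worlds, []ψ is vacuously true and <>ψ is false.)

Let φ = <>q -> <>(<>q -> p). Evaluate φ at each world:
  u (successors ∅): φ is true.
  v (successors {x}): φ is true.
  w (successors {v, w}): φ is true.
  x (successors {w}): φ is true.
For instance, at x:
  At x: <>q is false, <>(<>q -> p) is true, so <>q -> <>(<>q -> p) is true.
    At x: <>q requires q at some successor in {w}.
      At w: q is false.
    So <>q is false at x.
    At x: <>(<>q -> p) requires <>q -> p at some successor in {w}.
      <>q -> p holds at w, so <>(<>q -> p) is true at x.

Yes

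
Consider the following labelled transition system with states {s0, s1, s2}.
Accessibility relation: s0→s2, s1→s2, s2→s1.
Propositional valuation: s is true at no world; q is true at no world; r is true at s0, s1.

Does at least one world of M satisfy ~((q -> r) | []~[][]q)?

No

Let φ = ~((q -> r) | []~[][]q). Evaluate φ at each world:
  s0 (successors {s2}): φ is false.
  s1 (successors {s2}): φ is false.
  s2 (successors {s1}): φ is false.
For instance, at s0:
  At s0: (q -> r) | []~[][]q is true, so ~((q -> r) | []~[][]q) is false.
    At s0: q -> r is true, []~[][]q is true, so (q -> r) | []~[][]q is true.
      At s0: []~[][]q requires ~[][]q at every successor {s2}.
        At s2: ~[][]q is true.
      So []~[][]q is true at s0.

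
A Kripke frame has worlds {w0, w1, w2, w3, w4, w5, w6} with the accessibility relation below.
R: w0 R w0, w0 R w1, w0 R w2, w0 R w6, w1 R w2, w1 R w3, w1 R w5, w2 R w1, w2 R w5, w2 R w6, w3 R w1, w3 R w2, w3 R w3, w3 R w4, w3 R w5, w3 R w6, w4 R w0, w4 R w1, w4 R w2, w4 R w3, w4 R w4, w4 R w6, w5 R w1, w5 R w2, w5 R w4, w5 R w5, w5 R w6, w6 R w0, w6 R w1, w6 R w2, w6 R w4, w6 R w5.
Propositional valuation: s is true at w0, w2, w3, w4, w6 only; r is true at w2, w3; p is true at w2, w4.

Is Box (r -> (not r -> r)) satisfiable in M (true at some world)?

Yes

Let φ = Box (r -> (not r -> r)). Evaluate φ at each world:
  w0 (successors {w0, w1, w2, w6}): φ is true.
  w1 (successors {w2, w3, w5}): φ is true.
  w2 (successors {w1, w5, w6}): φ is true.
  w3 (successors {w1, w2, w3, w4, w5, w6}): φ is true.
  w4 (successors {w0, w1, w2, w3, w4, w6}): φ is true.
  w5 (successors {w1, w2, w4, w5, w6}): φ is true.
  w6 (successors {w0, w1, w2, w4, w5}): φ is true.
Detail at w0 (witness):
  At w0: Box (r -> (not r -> r)) requires r -> (not r -> r) at every successor {w0, w1, w2, w6}.
    At w0: r -> (not r -> r) is true.
    At w1: r -> (not r -> r) is true.
    At w2: r -> (not r -> r) is true.
    At w6: r -> (not r -> r) is true.
  So Box (r -> (not r -> r)) is true at w0.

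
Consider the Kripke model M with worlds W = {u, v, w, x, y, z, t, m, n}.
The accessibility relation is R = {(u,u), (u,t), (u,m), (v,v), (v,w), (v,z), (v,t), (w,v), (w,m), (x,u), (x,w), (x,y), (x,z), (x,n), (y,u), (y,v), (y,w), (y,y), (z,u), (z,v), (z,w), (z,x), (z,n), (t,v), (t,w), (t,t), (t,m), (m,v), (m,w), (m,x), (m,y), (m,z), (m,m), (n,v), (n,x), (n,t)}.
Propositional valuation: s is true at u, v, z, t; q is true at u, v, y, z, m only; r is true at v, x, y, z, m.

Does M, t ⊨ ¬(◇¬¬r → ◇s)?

At t: ◇¬¬r → ◇s is true, so ¬(◇¬¬r → ◇s) is false.
  At t: ◇¬¬r is true, ◇s is true, so ◇¬¬r → ◇s is true.
    At t: ◇¬¬r requires ¬¬r at some successor in {v, w, t, m}.
      ¬¬r holds at v, so ◇¬¬r is true at t.
    At t: ◇s requires s at some successor in {v, w, t, m}.
      s holds at v, so ◇s is true at t.

No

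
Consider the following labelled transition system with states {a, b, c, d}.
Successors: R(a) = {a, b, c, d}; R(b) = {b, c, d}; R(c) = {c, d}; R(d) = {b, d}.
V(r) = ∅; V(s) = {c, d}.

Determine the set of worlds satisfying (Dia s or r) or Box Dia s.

a, b, c, d

Let φ = (Dia s or r) or Box Dia s. Evaluate φ at each world:
  a (successors {a, b, c, d}): φ is true.
  b (successors {b, c, d}): φ is true.
  c (successors {c, d}): φ is true.
  d (successors {b, d}): φ is true.
For instance, at c:
  At c: Dia s or r is true, Box Dia s is true, so (Dia s or r) or Box Dia s is true.
    At c: Dia s is true, r is false, so Dia s or r is true.
      At c: Dia s requires s at some successor in {c, d}.
        s holds at c, so Dia s is true at c.
    At c: Box Dia s requires Dia s at every successor {c, d}.
      At c: Dia s is true.
      At d: Dia s is true.
    So Box Dia s is true at c.
Satisfying worlds: {a, b, c, d}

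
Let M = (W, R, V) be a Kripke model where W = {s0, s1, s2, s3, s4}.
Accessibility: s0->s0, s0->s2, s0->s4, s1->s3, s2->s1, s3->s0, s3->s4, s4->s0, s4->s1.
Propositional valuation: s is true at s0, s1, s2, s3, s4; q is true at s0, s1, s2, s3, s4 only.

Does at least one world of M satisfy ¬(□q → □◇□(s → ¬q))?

Let φ = ¬(□q → □◇□(s → ¬q)). Evaluate φ at each world:
  s0 (successors {s0, s2, s4}): φ is true.
  s1 (successors {s3}): φ is true.
  s2 (successors {s1}): φ is true.
  s3 (successors {s0, s4}): φ is true.
  s4 (successors {s0, s1}): φ is true.
Detail at s0 (witness):
  At s0: □q → □◇□(s → ¬q) is false, so ¬(□q → □◇□(s → ¬q)) is true.
    At s0: □q is true, □◇□(s → ¬q) is false, so □q → □◇□(s → ¬q) is false.
      At s0: □q requires q at every successor {s0, s2, s4}.
        At s0: q is true.
        At s2: q is true.
        At s4: q is true.
      So □q is true at s0.
      At s0: □◇□(s → ¬q) requires ◇□(s → ¬q) at every successor {s0, s2, s4}.
        ◇□(s → ¬q) fails at s0, so □◇□(s → ¬q) is false at s0.

Yes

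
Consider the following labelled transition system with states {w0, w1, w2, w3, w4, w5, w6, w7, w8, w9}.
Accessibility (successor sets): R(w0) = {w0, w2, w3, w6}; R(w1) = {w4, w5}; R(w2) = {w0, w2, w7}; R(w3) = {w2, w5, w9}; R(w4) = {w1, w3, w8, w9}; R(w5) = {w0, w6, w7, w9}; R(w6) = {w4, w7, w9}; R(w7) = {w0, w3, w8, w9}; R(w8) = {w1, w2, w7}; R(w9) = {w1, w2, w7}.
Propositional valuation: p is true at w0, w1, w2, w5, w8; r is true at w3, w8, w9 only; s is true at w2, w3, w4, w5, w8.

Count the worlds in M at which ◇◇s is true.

10

Let φ = ◇◇s. Evaluate φ at each world:
  w0 (successors {w0, w2, w3, w6}): φ is true.
  w1 (successors {w4, w5}): φ is true.
  w2 (successors {w0, w2, w7}): φ is true.
  w3 (successors {w2, w5, w9}): φ is true.
  w4 (successors {w1, w3, w8, w9}): φ is true.
  w5 (successors {w0, w6, w7, w9}): φ is true.
  w6 (successors {w4, w7, w9}): φ is true.
  w7 (successors {w0, w3, w8, w9}): φ is true.
  w8 (successors {w1, w2, w7}): φ is true.
  w9 (successors {w1, w2, w7}): φ is true.
For instance, at w2:
  At w2: ◇◇s requires ◇s at some successor in {w0, w2, w7}.
    ◇s holds at w0, so ◇◇s is true at w2.
      At w0: ◇s requires s at some successor in {w0, w2, w3, w6}.
        s holds at w2, so ◇s is true at w0.
Satisfying worlds: {w0, w1, w2, w3, w4, w5, w6, w7, w8, w9}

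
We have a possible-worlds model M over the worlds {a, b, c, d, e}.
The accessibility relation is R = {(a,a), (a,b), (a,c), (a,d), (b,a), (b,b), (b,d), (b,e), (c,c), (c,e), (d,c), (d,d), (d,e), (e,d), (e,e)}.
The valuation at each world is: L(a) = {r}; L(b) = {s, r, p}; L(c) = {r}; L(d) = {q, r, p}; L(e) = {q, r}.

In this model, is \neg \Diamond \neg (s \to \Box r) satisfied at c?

At c: \Diamond \neg (s \to \Box r) is false, so \neg \Diamond \neg (s \to \Box r) is true.
  At c: \Diamond \neg (s \to \Box r) requires \neg (s \to \Box r) at some successor in {c, e}.
    At c: \neg (s \to \Box r) is false.
    At e: \neg (s \to \Box r) is false.
  So \Diamond \neg (s \to \Box r) is false at c.

Yes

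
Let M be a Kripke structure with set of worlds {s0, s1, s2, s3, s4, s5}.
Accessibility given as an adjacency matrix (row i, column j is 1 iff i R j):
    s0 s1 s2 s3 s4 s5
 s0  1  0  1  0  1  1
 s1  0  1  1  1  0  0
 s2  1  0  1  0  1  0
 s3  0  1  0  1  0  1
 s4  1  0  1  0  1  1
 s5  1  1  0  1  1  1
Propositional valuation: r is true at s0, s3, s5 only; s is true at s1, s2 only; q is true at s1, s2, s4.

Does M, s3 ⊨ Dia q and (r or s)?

Yes

At s3: Dia q is true, r or s is true, so Dia q and (r or s) is true.
  At s3: Dia q requires q at some successor in {s1, s3, s5}.
    q holds at s1, so Dia q is true at s3.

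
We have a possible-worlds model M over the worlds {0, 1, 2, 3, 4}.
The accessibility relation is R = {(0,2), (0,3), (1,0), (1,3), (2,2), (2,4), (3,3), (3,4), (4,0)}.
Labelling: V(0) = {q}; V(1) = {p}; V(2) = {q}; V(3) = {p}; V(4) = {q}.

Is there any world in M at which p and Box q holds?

Let φ = p and Box q. Evaluate φ at each world:
  0 (successors {2, 3}): φ is false.
  1 (successors {0, 3}): φ is false.
  2 (successors {2, 4}): φ is false.
  3 (successors {3, 4}): φ is false.
  4 (successors {0}): φ is false.
For instance, at 4:
  At 4: p is false, Box q is true, so p and Box q is false.
    At 4: Box q requires q at every successor {0}.
      At 0: q is true.
    So Box q is true at 4.

No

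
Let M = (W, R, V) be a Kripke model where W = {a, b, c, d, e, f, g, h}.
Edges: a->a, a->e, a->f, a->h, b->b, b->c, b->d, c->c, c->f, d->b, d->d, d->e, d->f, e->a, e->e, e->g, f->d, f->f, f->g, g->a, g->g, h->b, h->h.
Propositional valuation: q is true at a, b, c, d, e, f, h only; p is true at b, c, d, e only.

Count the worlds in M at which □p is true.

1

Let φ = □p. Evaluate φ at each world:
  a (successors {a, e, f, h}): φ is false.
  b (successors {b, c, d}): φ is true.
  c (successors {c, f}): φ is false.
  d (successors {b, d, e, f}): φ is false.
  e (successors {a, e, g}): φ is false.
  f (successors {d, f, g}): φ is false.
  g (successors {a, g}): φ is false.
  h (successors {b, h}): φ is false.
For instance, at g:
  At g: □p requires p at every successor {a, g}.
    p fails at a, so □p is false at g.
Satisfying worlds: {b}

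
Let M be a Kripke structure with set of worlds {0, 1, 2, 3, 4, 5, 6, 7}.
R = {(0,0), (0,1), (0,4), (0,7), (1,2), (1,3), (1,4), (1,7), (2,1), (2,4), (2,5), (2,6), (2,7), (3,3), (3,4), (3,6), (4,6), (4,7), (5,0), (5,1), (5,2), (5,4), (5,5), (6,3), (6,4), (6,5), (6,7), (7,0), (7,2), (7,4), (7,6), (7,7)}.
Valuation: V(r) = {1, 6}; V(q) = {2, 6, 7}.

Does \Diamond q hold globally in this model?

Yes

Let φ = \Diamond q. Evaluate φ at each world:
  0 (successors {0, 1, 4, 7}): φ is true.
  1 (successors {2, 3, 4, 7}): φ is true.
  2 (successors {1, 4, 5, 6, 7}): φ is true.
  3 (successors {3, 4, 6}): φ is true.
  4 (successors {6, 7}): φ is true.
  5 (successors {0, 1, 2, 4, 5}): φ is true.
  6 (successors {3, 4, 5, 7}): φ is true.
  7 (successors {0, 2, 4, 6, 7}): φ is true.
For instance, at 2:
  At 2: \Diamond q requires q at some successor in {1, 4, 5, 6, 7}.
    q holds at 6, so \Diamond q is true at 2.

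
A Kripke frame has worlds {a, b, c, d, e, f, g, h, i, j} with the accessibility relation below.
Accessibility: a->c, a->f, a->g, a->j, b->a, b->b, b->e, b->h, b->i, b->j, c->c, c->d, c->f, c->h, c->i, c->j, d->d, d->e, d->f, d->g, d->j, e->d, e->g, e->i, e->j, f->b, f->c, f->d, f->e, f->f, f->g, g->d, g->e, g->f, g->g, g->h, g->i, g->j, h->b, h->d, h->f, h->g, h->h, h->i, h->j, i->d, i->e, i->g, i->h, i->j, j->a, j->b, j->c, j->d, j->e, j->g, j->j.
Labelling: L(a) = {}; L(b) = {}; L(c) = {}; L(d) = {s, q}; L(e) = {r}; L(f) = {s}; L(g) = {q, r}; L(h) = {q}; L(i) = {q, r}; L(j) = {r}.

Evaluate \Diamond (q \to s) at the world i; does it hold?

At i: \Diamond (q \to s) requires q \to s at some successor in {d, e, g, h, j}.
  q \to s holds at d, so \Diamond (q \to s) is true at i.

Yes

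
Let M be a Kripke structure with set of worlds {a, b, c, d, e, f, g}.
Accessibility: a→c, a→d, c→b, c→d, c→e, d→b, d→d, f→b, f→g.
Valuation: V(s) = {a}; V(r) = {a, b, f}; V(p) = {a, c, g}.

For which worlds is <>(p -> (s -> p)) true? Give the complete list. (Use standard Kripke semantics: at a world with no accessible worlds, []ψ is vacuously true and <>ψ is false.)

Recall that <>ψ holds at a world iff ψ holds at some accessible world.
Let φ = <>(p -> (s -> p)). Evaluate φ at each world:
  a (successors {c, d}): φ is true.
  b (successors ∅): φ is false.
  c (successors {b, d, e}): φ is true.
  d (successors {b, d}): φ is true.
  e (successors ∅): φ is false.
  f (successors {b, g}): φ is true.
  g (successors ∅): φ is false.
For instance, at c:
  At c: <>(p -> (s -> p)) requires p -> (s -> p) at some successor in {b, d, e}.
    p -> (s -> p) holds at b, so <>(p -> (s -> p)) is true at c.
Satisfying worlds: {a, c, d, f}

a, c, d, f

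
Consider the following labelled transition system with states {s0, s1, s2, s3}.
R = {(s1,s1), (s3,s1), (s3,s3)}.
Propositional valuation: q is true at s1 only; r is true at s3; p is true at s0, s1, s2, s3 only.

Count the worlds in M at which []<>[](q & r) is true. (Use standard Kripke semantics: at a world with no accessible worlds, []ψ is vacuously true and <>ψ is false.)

Recall that []ψ holds at a world iff ψ holds at every accessible world, and <>ψ holds iff ψ holds at some accessible world.
Let φ = []<>[](q & r). Evaluate φ at each world:
  s0 (successors ∅): φ is true.
  s1 (successors {s1}): φ is false.
  s2 (successors ∅): φ is true.
  s3 (successors {s1, s3}): φ is false.
For instance, at s1:
  At s1: []<>[](q & r) requires <>[](q & r) at every successor {s1}.
    <>[](q & r) fails at s1, so []<>[](q & r) is false at s1.
      At s1: <>[](q & r) requires [](q & r) at some successor in {s1}.
        At s1: [](q & r) is false.
      So <>[](q & r) is false at s1.
Satisfying worlds: {s0, s2}

2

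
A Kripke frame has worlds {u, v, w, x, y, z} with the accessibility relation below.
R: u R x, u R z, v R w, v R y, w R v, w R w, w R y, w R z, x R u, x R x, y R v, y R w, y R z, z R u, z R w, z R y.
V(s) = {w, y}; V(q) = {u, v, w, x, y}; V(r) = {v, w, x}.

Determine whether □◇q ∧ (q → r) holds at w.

Yes

At w: □◇q is true, q → r is true, so □◇q ∧ (q → r) is true.
  At w: □◇q requires ◇q at every successor {v, w, y, z}.
    At v: ◇q is true.
    At w: ◇q is true.
    At y: ◇q is true.
    At z: ◇q is true.
  So □◇q is true at w.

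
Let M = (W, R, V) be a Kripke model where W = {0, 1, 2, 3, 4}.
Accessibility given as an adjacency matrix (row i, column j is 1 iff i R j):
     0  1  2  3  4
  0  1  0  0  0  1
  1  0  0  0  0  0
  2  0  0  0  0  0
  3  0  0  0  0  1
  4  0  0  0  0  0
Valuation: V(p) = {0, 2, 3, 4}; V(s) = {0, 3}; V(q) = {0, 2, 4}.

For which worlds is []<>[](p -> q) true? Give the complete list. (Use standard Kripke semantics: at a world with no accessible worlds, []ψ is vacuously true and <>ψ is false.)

1, 2, 4

Let φ = []<>[](p -> q). Evaluate φ at each world:
  0 (successors {0, 4}): φ is false.
  1 (successors ∅): φ is true.
  2 (successors ∅): φ is true.
  3 (successors {4}): φ is false.
  4 (successors ∅): φ is true.
For instance, at 0:
  At 0: []<>[](p -> q) requires <>[](p -> q) at every successor {0, 4}.
    <>[](p -> q) fails at 4, so []<>[](p -> q) is false at 0.
      At 4: no accessible worlds, so <>[](p -> q) is false.
Satisfying worlds: {1, 2, 4}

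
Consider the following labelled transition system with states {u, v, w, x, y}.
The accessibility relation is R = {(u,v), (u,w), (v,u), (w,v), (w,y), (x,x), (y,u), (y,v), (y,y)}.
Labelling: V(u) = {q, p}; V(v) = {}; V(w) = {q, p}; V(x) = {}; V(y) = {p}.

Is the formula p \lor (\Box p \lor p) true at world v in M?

At v: p is false, \Box p \lor p is true, so p \lor (\Box p \lor p) is true.
  At v: \Box p is true, p is false, so \Box p \lor p is true.
    At v: \Box p requires p at every successor {u}.
      At u: p is true.
    So \Box p is true at v.

Yes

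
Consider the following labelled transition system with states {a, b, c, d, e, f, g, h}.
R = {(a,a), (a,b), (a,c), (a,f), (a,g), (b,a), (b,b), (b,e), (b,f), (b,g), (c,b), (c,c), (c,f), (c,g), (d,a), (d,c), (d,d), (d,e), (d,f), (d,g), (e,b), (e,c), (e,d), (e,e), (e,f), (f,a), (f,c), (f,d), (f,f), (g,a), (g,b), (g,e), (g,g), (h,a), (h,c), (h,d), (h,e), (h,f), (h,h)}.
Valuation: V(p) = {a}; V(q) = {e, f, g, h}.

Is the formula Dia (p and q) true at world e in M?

No

At e: Dia (p and q) requires p and q at some successor in {b, c, d, e, f}.
  At b: p and q is false.
  At c: p and q is false.
  At d: p and q is false.
  At e: p and q is false.
  At f: p and q is false.
So Dia (p and q) is false at e.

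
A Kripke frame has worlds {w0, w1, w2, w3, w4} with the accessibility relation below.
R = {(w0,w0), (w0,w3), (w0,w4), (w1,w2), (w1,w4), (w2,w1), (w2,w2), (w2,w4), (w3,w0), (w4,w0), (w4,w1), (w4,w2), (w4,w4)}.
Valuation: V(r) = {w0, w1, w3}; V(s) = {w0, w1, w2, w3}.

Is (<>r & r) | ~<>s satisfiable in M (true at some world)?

Let φ = (<>r & r) | ~<>s. Evaluate φ at each world:
  w0 (successors {w0, w3, w4}): φ is true.
  w1 (successors {w2, w4}): φ is false.
  w2 (successors {w1, w2, w4}): φ is false.
  w3 (successors {w0}): φ is true.
  w4 (successors {w0, w1, w2, w4}): φ is false.
Detail at w0 (witness):
  At w0: <>r & r is true, ~<>s is false, so (<>r & r) | ~<>s is true.
    At w0: <>r is true, r is true, so <>r & r is true.
      At w0: <>r requires r at some successor in {w0, w3, w4}.
        r holds at w0, so <>r is true at w0.
    At w0: <>s is true, so ~<>s is false.
      At w0: <>s requires s at some successor in {w0, w3, w4}.
        s holds at w0, so <>s is true at w0.

Yes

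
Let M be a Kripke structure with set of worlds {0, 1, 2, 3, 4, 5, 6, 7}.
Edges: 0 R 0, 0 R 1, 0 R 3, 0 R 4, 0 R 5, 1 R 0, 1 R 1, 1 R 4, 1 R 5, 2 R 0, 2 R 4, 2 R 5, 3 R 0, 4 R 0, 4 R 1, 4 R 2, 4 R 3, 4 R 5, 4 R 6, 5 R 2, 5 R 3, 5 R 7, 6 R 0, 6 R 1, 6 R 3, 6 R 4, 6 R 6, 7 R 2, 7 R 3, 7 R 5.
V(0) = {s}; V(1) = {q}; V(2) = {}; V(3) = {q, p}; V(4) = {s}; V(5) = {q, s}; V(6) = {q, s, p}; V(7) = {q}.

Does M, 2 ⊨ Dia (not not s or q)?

Yes

At 2: Dia (not not s or q) requires not not s or q at some successor in {0, 4, 5}.
  not not s or q holds at 0, so Dia (not not s or q) is true at 2.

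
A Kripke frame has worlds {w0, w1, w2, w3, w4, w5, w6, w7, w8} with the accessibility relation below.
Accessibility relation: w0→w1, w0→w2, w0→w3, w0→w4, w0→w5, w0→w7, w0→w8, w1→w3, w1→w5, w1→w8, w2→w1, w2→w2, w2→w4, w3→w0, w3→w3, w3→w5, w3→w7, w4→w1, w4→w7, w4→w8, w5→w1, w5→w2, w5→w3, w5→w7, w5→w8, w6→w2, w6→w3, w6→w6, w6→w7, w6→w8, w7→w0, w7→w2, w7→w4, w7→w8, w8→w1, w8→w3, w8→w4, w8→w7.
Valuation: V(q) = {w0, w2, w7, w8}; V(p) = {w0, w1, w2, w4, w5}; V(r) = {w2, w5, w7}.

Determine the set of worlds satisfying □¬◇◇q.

Let φ = □¬◇◇q. Evaluate φ at each world:
  w0 (successors {w1, w2, w3, w4, w5, w7, w8}): φ is false.
  w1 (successors {w3, w5, w8}): φ is false.
  w2 (successors {w1, w2, w4}): φ is false.
  w3 (successors {w0, w3, w5, w7}): φ is false.
  w4 (successors {w1, w7, w8}): φ is false.
  w5 (successors {w1, w2, w3, w7, w8}): φ is false.
  w6 (successors {w2, w3, w6, w7, w8}): φ is false.
  w7 (successors {w0, w2, w4, w8}): φ is false.
  w8 (successors {w1, w3, w4, w7}): φ is false.
For instance, at w2:
  At w2: □¬◇◇q requires ¬◇◇q at every successor {w1, w2, w4}.
    ¬◇◇q fails at w1, so □¬◇◇q is false at w2.
      At w1: ◇◇q is true, so ¬◇◇q is false.
Satisfying worlds: none.

none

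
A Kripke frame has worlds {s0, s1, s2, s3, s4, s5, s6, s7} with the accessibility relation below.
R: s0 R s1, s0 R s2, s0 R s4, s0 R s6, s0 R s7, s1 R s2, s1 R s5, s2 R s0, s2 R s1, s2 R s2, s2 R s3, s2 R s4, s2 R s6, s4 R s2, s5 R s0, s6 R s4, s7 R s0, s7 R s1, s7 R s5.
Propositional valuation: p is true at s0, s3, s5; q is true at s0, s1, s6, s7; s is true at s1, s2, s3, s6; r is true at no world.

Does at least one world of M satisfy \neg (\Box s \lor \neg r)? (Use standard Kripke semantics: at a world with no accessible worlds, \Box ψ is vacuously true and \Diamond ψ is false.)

Let φ = \neg (\Box s \lor \neg r). Evaluate φ at each world:
  s0 (successors {s1, s2, s4, s6, s7}): φ is false.
  s1 (successors {s2, s5}): φ is false.
  s2 (successors {s0, s1, s2, s3, s4, s6}): φ is false.
  s3 (successors ∅): φ is false.
  s4 (successors {s2}): φ is false.
  s5 (successors {s0}): φ is false.
  s6 (successors {s4}): φ is false.
  s7 (successors {s0, s1, s5}): φ is false.
For instance, at s7:
  At s7: \Box s \lor \neg r is true, so \neg (\Box s \lor \neg r) is false.
    At s7: \Box s is false, \neg r is true, so \Box s \lor \neg r is true.
      At s7: \Box s requires s at every successor {s0, s1, s5}.
        s fails at s0, so \Box s is false at s7.

No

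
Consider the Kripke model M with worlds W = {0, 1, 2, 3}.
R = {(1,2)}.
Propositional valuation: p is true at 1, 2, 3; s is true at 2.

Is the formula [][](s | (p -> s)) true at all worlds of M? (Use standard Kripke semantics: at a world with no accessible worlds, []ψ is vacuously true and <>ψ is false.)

Let φ = [][](s | (p -> s)). Evaluate φ at each world:
  0 (successors ∅): φ is true.
  1 (successors {2}): φ is true.
  2 (successors ∅): φ is true.
  3 (successors ∅): φ is true.
For instance, at 1:
  At 1: [][](s | (p -> s)) requires [](s | (p -> s)) at every successor {2}.
      At 2: no accessible worlds, so [](s | (p -> s)) holds vacuously.
  So [][](s | (p -> s)) is true at 1.

Yes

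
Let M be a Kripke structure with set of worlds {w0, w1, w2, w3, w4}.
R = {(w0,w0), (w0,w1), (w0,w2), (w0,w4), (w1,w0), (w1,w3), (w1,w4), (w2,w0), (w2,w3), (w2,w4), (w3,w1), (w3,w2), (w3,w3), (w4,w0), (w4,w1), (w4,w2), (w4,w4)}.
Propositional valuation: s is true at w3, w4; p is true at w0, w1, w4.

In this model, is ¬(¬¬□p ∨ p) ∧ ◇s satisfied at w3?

At w3: ¬(¬¬□p ∨ p) is true, ◇s is true, so ¬(¬¬□p ∨ p) ∧ ◇s is true.
  At w3: ¬¬□p ∨ p is false, so ¬(¬¬□p ∨ p) is true.
    At w3: ¬¬□p is false, p is false, so ¬¬□p ∨ p is false.
      At w3: ¬□p is true, so ¬¬□p is false.
  At w3: ◇s requires s at some successor in {w1, w2, w3}.
    s holds at w3, so ◇s is true at w3.

Yes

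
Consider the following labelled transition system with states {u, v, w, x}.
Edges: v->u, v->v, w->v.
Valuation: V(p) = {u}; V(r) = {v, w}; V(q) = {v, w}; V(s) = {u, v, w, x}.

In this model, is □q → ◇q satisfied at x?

At x: □q is true, ◇q is false, so □q → ◇q is false.
  At x: no accessible worlds, so □q holds vacuously.
  At x: no accessible worlds, so ◇q is false.

No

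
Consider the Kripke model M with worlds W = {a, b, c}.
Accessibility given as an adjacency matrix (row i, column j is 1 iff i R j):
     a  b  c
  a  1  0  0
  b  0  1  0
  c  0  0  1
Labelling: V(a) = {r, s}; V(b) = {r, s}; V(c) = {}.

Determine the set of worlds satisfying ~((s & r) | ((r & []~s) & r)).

Let φ = ~((s & r) | ((r & []~s) & r)). Evaluate φ at each world:
  a (successors {a}): φ is false.
  b (successors {b}): φ is false.
  c (successors {c}): φ is true.
For instance, at c:
  At c: (s & r) | ((r & []~s) & r) is false, so ~((s & r) | ((r & []~s) & r)) is true.
    At c: s & r is false, (r & []~s) & r is false, so (s & r) | ((r & []~s) & r) is false.
      At c: r & []~s is false, r is false, so (r & []~s) & r is false.
Satisfying worlds: {c}

c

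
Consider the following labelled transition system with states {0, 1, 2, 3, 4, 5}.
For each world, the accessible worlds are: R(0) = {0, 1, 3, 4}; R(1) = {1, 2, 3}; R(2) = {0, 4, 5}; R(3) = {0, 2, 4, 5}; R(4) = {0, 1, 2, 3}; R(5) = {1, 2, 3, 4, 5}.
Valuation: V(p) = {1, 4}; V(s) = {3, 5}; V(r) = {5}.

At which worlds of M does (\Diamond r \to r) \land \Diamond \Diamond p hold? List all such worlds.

Let φ = (\Diamond r \to r) \land \Diamond \Diamond p. Evaluate φ at each world:
  0 (successors {0, 1, 3, 4}): φ is true.
  1 (successors {1, 2, 3}): φ is true.
  2 (successors {0, 4, 5}): φ is false.
  3 (successors {0, 2, 4, 5}): φ is false.
  4 (successors {0, 1, 2, 3}): φ is true.
  5 (successors {1, 2, 3, 4, 5}): φ is true.
For instance, at 4:
  At 4: \Diamond r \to r is true, \Diamond \Diamond p is true, so (\Diamond r \to r) \land \Diamond \Diamond p is true.
    At 4: \Diamond r is false, r is false, so \Diamond r \to r is true.
      At 4: \Diamond r requires r at some successor in {0, 1, 2, 3}.
        At 0: r is false.
        At 1: r is false.
        At 2: r is false.
        At 3: r is false.
      So \Diamond r is false at 4.
    At 4: \Diamond \Diamond p requires \Diamond p at some successor in {0, 1, 2, 3}.
      \Diamond p holds at 0, so \Diamond \Diamond p is true at 4.
Satisfying worlds: {0, 1, 4, 5}

0, 1, 4, 5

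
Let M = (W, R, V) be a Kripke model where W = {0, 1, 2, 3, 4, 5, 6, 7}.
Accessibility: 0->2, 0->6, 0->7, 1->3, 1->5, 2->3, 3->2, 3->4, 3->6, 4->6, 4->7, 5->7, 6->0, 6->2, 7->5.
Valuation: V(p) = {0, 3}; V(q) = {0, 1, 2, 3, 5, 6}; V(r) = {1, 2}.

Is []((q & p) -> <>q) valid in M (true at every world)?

Recall that []ψ holds at a world iff ψ holds at every accessible world, and <>ψ holds iff ψ holds at some accessible world.
Let φ = []((q & p) -> <>q). Evaluate φ at each world:
  0 (successors {2, 6, 7}): φ is true.
  1 (successors {3, 5}): φ is true.
  2 (successors {3}): φ is true.
  3 (successors {2, 4, 6}): φ is true.
  4 (successors {6, 7}): φ is true.
  5 (successors {7}): φ is true.
  6 (successors {0, 2}): φ is true.
  7 (successors {5}): φ is true.
For instance, at 6:
  At 6: []((q & p) -> <>q) requires (q & p) -> <>q at every successor {0, 2}.
      At 0: q & p is true, <>q is true, so (q & p) -> <>q is true.
      At 2: q & p is false, <>q is true, so (q & p) -> <>q is true.
  So []((q & p) -> <>q) is true at 6.

Yes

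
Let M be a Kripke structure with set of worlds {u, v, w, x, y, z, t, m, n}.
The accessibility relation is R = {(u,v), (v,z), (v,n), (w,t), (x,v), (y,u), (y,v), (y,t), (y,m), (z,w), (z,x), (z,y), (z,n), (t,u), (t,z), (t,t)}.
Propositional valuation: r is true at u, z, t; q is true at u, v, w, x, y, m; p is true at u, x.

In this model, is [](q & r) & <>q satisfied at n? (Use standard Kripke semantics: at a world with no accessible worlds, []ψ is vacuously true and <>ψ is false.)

At n: [](q & r) is true, <>q is false, so [](q & r) & <>q is false.
  At n: no accessible worlds, so [](q & r) holds vacuously.
  At n: no accessible worlds, so <>q is false.

No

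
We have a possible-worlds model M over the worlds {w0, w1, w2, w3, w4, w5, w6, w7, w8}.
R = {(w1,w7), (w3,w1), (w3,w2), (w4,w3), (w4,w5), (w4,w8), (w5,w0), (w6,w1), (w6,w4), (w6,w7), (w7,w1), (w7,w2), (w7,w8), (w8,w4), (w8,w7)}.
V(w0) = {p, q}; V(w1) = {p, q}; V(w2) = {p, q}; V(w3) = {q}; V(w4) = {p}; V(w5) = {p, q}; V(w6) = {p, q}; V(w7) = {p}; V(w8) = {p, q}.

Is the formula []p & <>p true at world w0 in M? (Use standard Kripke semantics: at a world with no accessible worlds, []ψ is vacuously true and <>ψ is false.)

At w0: []p is true, <>p is false, so []p & <>p is false.
  At w0: no accessible worlds, so []p holds vacuously.
  At w0: no accessible worlds, so <>p is false.

No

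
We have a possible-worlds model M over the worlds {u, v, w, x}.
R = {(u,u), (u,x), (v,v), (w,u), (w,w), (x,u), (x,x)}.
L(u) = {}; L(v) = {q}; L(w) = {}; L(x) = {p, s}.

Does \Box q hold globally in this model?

No

Let φ = \Box q. Evaluate φ at each world:
  u (successors {u, x}): φ is false.
  v (successors {v}): φ is true.
  w (successors {u, w}): φ is false.
  x (successors {u, x}): φ is false.
Detail at u (counterexample):
  At u: \Box q requires q at every successor {u, x}.
    q fails at u, so \Box q is false at u.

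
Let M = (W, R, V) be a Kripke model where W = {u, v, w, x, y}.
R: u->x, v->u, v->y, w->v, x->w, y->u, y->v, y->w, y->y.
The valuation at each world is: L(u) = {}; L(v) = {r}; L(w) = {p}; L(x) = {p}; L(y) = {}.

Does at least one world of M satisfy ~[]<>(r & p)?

Yes

Let φ = ~[]<>(r & p). Evaluate φ at each world:
  u (successors {x}): φ is true.
  v (successors {u, y}): φ is true.
  w (successors {v}): φ is true.
  x (successors {w}): φ is true.
  y (successors {u, v, w, y}): φ is true.
Detail at u (witness):
  At u: []<>(r & p) is false, so ~[]<>(r & p) is true.
    At u: []<>(r & p) requires <>(r & p) at every successor {x}.
      <>(r & p) fails at x, so []<>(r & p) is false at u.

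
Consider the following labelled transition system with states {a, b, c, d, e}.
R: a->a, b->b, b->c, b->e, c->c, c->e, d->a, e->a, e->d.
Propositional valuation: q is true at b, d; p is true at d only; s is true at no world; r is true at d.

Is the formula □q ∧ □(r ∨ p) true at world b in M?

No

Recall that □ψ holds at a world iff ψ holds at every accessible world, and ◇ψ holds iff ψ holds at some accessible world.
At b: □q is false, □(r ∨ p) is false, so □q ∧ □(r ∨ p) is false.
  At b: □q requires q at every successor {b, c, e}.
    q fails at c, so □q is false at b.
  At b: □(r ∨ p) requires r ∨ p at every successor {b, c, e}.
    r ∨ p fails at b, so □(r ∨ p) is false at b.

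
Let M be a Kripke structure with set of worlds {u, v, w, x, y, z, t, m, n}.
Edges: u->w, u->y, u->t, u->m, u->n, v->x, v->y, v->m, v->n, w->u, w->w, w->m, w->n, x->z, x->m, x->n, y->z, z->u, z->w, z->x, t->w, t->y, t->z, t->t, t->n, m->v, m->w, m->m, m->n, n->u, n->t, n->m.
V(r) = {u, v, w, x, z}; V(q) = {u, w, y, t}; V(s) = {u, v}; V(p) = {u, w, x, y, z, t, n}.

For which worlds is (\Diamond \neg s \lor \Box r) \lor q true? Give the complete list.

Let φ = (\Diamond \neg s \lor \Box r) \lor q. Evaluate φ at each world:
  u (successors {w, y, t, m, n}): φ is true.
  v (successors {x, y, m, n}): φ is true.
  w (successors {u, w, m, n}): φ is true.
  x (successors {z, m, n}): φ is true.
  y (successors {z}): φ is true.
  z (successors {u, w, x}): φ is true.
  t (successors {w, y, z, t, n}): φ is true.
  m (successors {v, w, m, n}): φ is true.
  n (successors {u, t, m}): φ is true.
For instance, at w:
  At w: \Diamond \neg s \lor \Box r is true, q is true, so (\Diamond \neg s \lor \Box r) \lor q is true.
    At w: \Diamond \neg s is true, \Box r is false, so \Diamond \neg s \lor \Box r is true.
      At w: \Diamond \neg s requires \neg s at some successor in {u, w, m, n}.
        \neg s holds at w, so \Diamond \neg s is true at w.
      At w: \Box r requires r at every successor {u, w, m, n}.
        r fails at m, so \Box r is false at w.
Satisfying worlds: {u, v, w, x, y, z, t, m, n}

u, v, w, x, y, z, t, m, n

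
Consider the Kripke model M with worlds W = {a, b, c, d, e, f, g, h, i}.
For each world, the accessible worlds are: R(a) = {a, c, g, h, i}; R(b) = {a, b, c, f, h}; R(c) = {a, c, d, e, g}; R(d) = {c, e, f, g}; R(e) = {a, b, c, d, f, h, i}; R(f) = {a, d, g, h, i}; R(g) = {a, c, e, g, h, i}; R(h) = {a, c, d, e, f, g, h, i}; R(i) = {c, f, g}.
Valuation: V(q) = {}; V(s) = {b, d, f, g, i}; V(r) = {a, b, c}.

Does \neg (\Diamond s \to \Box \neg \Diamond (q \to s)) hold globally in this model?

Let φ = \neg (\Diamond s \to \Box \neg \Diamond (q \to s)). Evaluate φ at each world:
  a (successors {a, c, g, h, i}): φ is true.
  b (successors {a, b, c, f, h}): φ is true.
  c (successors {a, c, d, e, g}): φ is true.
  d (successors {c, e, f, g}): φ is true.
  e (successors {a, b, c, d, f, h, i}): φ is true.
  f (successors {a, d, g, h, i}): φ is true.
  g (successors {a, c, e, g, h, i}): φ is true.
  h (successors {a, c, d, e, f, g, h, i}): φ is true.
  i (successors {c, f, g}): φ is true.
For instance, at h:
  At h: \Diamond s \to \Box \neg \Diamond (q \to s) is false, so \neg (\Diamond s \to \Box \neg \Diamond (q \to s)) is true.
    At h: \Diamond s is true, \Box \neg \Diamond (q \to s) is false, so \Diamond s \to \Box \neg \Diamond (q \to s) is false.
      At h: \Diamond s requires s at some successor in {a, c, d, e, f, g, h, i}.
        s holds at d, so \Diamond s is true at h.
      At h: \Box \neg \Diamond (q \to s) requires \neg \Diamond (q \to s) at every successor {a, c, d, e, f, g, h, i}.
        \neg \Diamond (q \to s) fails at a, so \Box \neg \Diamond (q \to s) is false at h.

Yes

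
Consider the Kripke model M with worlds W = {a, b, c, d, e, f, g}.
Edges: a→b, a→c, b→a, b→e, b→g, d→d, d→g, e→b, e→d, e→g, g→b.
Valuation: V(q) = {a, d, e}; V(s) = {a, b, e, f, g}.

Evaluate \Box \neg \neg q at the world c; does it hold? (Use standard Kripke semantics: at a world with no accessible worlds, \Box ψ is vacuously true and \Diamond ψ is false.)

At c: no accessible worlds, so \Box \neg \neg q holds vacuously.

Yes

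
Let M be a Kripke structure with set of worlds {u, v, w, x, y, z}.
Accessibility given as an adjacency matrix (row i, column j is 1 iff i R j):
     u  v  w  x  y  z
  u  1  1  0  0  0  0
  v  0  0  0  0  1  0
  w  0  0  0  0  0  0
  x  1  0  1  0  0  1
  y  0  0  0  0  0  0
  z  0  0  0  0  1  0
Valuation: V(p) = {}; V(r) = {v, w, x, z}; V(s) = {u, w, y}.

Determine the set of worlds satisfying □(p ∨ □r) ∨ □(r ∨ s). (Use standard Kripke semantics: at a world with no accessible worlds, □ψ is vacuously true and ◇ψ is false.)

Let φ = □(p ∨ □r) ∨ □(r ∨ s). Evaluate φ at each world:
  u (successors {u, v}): φ is true.
  v (successors {y}): φ is true.
  w (successors ∅): φ is true.
  x (successors {u, w, z}): φ is true.
  y (successors ∅): φ is true.
  z (successors {y}): φ is true.
For instance, at z:
  At z: □(p ∨ □r) is true, □(r ∨ s) is true, so □(p ∨ □r) ∨ □(r ∨ s) is true.
    At z: □(p ∨ □r) requires p ∨ □r at every successor {y}.
      At y: p ∨ □r is true.
    So □(p ∨ □r) is true at z.
    At z: □(r ∨ s) requires r ∨ s at every successor {y}.
      At y: r ∨ s is true.
    So □(r ∨ s) is true at z.
Satisfying worlds: {u, v, w, x, y, z}

u, v, w, x, y, z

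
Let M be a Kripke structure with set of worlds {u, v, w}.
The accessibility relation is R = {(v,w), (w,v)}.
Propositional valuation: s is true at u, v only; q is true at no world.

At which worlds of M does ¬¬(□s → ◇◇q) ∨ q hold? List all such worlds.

v

Let φ = ¬¬(□s → ◇◇q) ∨ q. Evaluate φ at each world:
  u (successors ∅): φ is false.
  v (successors {w}): φ is true.
  w (successors {v}): φ is false.
For instance, at v:
  At v: ¬¬(□s → ◇◇q) is true, q is false, so ¬¬(□s → ◇◇q) ∨ q is true.
    At v: ¬(□s → ◇◇q) is false, so ¬¬(□s → ◇◇q) is true.
      At v: □s → ◇◇q is true, so ¬(□s → ◇◇q) is false.
Satisfying worlds: {v}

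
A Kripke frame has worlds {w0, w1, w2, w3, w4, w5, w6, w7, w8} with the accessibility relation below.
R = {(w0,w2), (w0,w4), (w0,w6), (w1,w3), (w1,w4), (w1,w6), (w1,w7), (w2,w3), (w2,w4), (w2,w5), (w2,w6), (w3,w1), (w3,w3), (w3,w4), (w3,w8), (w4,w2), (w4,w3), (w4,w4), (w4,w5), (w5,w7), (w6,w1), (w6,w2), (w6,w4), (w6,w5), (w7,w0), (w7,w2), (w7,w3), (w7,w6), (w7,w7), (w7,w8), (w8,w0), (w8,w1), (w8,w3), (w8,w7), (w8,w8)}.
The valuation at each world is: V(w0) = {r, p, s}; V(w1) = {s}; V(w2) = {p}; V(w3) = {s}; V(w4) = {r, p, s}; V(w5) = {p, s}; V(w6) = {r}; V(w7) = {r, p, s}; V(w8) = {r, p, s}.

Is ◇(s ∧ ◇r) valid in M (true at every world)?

Let φ = ◇(s ∧ ◇r). Evaluate φ at each world:
  w0 (successors {w2, w4, w6}): φ is true.
  w1 (successors {w3, w4, w6, w7}): φ is true.
  w2 (successors {w3, w4, w5, w6}): φ is true.
  w3 (successors {w1, w3, w4, w8}): φ is true.
  w4 (successors {w2, w3, w4, w5}): φ is true.
  w5 (successors {w7}): φ is true.
  w6 (successors {w1, w2, w4, w5}): φ is true.
  w7 (successors {w0, w2, w3, w6, w7, w8}): φ is true.
  w8 (successors {w0, w1, w3, w7, w8}): φ is true.
For instance, at w7:
  At w7: ◇(s ∧ ◇r) requires s ∧ ◇r at some successor in {w0, w2, w3, w6, w7, w8}.
    s ∧ ◇r holds at w0, so ◇(s ∧ ◇r) is true at w7.
      At w0: s is true, ◇r is true, so s ∧ ◇r is true.

Yes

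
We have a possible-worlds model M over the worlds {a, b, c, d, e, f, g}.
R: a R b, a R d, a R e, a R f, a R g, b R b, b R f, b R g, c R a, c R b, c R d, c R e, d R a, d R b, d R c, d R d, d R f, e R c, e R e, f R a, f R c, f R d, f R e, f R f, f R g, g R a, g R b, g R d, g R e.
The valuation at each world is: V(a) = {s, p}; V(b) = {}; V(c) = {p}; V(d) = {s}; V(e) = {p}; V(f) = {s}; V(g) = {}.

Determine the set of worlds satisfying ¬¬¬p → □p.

Let φ = ¬¬¬p → □p. Evaluate φ at each world:
  a (successors {b, d, e, f, g}): φ is true.
  b (successors {b, f, g}): φ is false.
  c (successors {a, b, d, e}): φ is true.
  d (successors {a, b, c, d, f}): φ is false.
  e (successors {c, e}): φ is true.
  f (successors {a, c, d, e, f, g}): φ is false.
  g (successors {a, b, d, e}): φ is false.
For instance, at e:
  At e: ¬¬¬p is false, □p is true, so ¬¬¬p → □p is true.
    At e: □p requires p at every successor {c, e}.
      At c: p is true.
      At e: p is true.
    So □p is true at e.
Satisfying worlds: {a, c, e}

a, c, e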